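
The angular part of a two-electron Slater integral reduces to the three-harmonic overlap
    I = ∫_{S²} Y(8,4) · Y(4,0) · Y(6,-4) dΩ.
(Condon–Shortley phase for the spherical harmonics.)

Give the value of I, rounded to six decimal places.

m-sum 0 ✓  L=18 even ✓  4≤6≤12 ✓
Π(2lᵢ+1) = 17×9×13 = 1989
triangle coeff Δ(8,4,6) = 1/23279256
Σ_t [2,4]: t=2:+1/1658880 t=3:−1/518400 t=4:+1/1658880 = -1/1382400
(3j)²=504/46189 [(8 4 6; 0 0 0)], sign=-1
Σ_t [2,4]: t=2:+1/7741440 t=3:−1/13063680 t=4:+1/348364800 = 29/522547200
(3j)²=1682/264537 [(8 4 6; 4 0 -4)], sign=+1
⇒ 4πI² = 121104/877591
I = (-1)√(121104/877591/(4π)) = -0.10479202

-0.104792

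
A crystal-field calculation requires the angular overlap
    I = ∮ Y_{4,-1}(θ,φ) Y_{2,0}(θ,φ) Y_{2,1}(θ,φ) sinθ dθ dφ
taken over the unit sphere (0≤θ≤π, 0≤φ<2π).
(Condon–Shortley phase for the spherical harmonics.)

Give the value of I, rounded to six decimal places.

m-sum 0 ✓  L=8 even ✓  2≤2≤6 ✓
Π(2lᵢ+1) = 9×5×5 = 225
triangle coeff Δ(4,2,2) = 1/630
Σ_t [2,2]: t=2:+1/16 = 1/16
(3j)²=2/35 [(4 2 2; 0 0 0)], sign=+1
Σ_t [2,2]: t=2:+1/24 = 1/24
(3j)²=1/21 [(4 2 2; -1 0 1)], sign=-1
⇒ 4πI² = 30/49
I = (-1)√(30/49/(4π)) = -0.22072812

-0.220728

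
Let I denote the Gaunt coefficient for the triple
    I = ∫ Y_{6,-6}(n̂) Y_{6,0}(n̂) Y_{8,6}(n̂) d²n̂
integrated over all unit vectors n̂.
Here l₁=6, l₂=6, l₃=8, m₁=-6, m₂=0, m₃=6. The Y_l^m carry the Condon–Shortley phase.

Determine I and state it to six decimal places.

m-sum 0 ✓  L=20 even ✓  0≤8≤12 ✓
Π(2lᵢ+1) = 13×13×17 = 2873
triangle coeff Δ(6,6,8) = 1/1309458150
Σ_t [0,4]: t=0:+1/49766400 t=1:−1/3110400 t=2:+1/1327104 t=3:−1/3110400 t=4:+1/49766400 = 1/6635520
(3j)²=350/46189 [(6 6 8; 0 0 0)], sign=+1
Σ_t [4,4]: t=4:+1/1393459200 = 1/1393459200
(3j)²=11/646 [(6 6 8; -6 0 6)], sign=+1
⇒ 4πI² = 2275/6137
I = (+1)√(2275/6137/(4π)) = 0.17175433

0.171754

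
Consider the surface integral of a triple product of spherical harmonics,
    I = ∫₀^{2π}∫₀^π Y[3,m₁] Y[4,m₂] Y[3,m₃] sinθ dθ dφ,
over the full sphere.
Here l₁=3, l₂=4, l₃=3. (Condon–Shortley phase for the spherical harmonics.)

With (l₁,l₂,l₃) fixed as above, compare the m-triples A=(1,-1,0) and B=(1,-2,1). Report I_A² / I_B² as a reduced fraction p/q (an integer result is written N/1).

Shared (l₁,l₂,l₃)=(3,4,3): N and (l;000)² cancel in I_A²/I_B².
A: Δ = 4!·2!·4!/11! = 1/34650; Racah Σ t=0..2: t=0:+1/288 t=1:−1/24 t=2:+1/48 = -5/288; ⇒ 3j(3 4 3; 1 -1 0)² = 5/462, sgn +1
B: Δ = 4!·2!·4!/11! = 1/34650; Racah Σ t=0..2: t=0:+1/192 t=1:−1/36 t=2:+1/192 = -5/288; ⇒ 3j(3 4 3; 1 -2 1)² = 20/693, sgn -1
I_A²/I_B² = (5/462)/(20/693) = 3/8

3/8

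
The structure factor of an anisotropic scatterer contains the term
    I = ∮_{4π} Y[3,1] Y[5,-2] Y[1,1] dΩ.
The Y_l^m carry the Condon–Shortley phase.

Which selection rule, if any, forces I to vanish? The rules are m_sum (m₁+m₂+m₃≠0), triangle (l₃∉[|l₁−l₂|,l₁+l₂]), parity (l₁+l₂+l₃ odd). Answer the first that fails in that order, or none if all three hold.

Σmᵢ = 0  ✓
l₃∈[|l₁−l₂|,l₁+l₂]=[2,8], have l₃=1  ✗
Σlᵢ = 9 ⇒ odd

triangle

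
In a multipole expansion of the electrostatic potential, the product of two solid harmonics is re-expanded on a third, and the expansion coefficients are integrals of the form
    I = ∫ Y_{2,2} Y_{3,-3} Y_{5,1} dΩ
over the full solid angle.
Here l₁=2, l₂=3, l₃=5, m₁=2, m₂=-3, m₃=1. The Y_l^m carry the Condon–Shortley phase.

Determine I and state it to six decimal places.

m-sum 0 ✓  L=10 even ✓  1≤5≤5 ✓
Π(2lᵢ+1) = 5×7×11 = 385
triangle coeff Δ(2,3,5) = 1/2310
Σ_t [0,0]: t=0:+1/144 = 1/144
(3j)²=10/231 [(2 3 5; 0 0 0)], sign=-1
Σ_t [0,0]: t=0:+1/17280 = 1/17280
(3j)²=1/2310 [(2 3 5; 2 -3 1)], sign=+1
⇒ 4πI² = 5/693
I = (-1)√(5/693/(4π)) = -0.02396147

-0.023961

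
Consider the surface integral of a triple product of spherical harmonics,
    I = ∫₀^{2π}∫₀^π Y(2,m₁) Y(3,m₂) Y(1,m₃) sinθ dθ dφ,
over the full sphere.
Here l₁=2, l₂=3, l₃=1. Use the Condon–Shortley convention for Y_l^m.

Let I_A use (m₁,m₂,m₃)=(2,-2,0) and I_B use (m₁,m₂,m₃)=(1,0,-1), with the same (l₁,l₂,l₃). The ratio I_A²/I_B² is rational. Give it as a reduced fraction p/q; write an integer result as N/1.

Same 2,3,1: normalisation and zero-m 3j drop out of the ratio.
A: Δ: 4! 0! 2! / 7! → 1/105; sum: t=0:+1/24 = 1/24; 3j²(2 3 1; 2 -2 0) = Δ·Π!·Σ² = 1/21  (sign -1)
B: Δ: 4! 0! 2! / 7! → 1/105; sum: t=1:−1/12 = -1/12; 3j²(2 3 1; 1 0 -1) = Δ·Π!·Σ² = 1/35  (sign -1)
I_A²/I_B² = (1/21)/(1/35) = 5/3

5/3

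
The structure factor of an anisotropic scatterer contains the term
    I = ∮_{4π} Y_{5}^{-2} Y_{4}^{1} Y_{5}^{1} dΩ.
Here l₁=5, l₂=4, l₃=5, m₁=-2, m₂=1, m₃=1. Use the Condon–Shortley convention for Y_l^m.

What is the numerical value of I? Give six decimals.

Rules hold: Σm=0, L=14 even, 1≤5≤9.
N = 11·9·11 = 1089
Δ = 4!·6!·4!/15! = 1/3153150
Racah Σ t=0..4: t=0:+1/69120 t=1:−1/1728 t=2:+1/576 t=3:−1/1728 t=4:+1/69120 = 7/11520
⇒ 3j(5 4 5; 0 0 0)² = 2/143, sgn -1
Racah Σ t=1..4: t=1:−1/103680 t=2:+1/2880 t=3:−1/1152 t=4:+1/5184 = -7/20736
⇒ 3j(5 4 5; -2 1 1)² = 35/2574, sgn -1
4πI² = N·(3j₀)²·(3jₘ)² = 35/169
I = +1·√(0.207101/4π) = 0.12837656

0.128377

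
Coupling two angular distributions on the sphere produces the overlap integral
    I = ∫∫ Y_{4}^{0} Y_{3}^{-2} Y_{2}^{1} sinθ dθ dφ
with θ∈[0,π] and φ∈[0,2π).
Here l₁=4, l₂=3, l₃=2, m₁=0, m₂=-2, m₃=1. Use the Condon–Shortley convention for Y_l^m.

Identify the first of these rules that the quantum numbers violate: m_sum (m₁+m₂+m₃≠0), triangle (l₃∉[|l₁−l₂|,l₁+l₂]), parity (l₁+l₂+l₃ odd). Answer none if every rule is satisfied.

azimuthal sum: 0 − 2 + 1 = -1  ✗
1 ≤ 2 ≤ 7 (triangle on l)
L = 4 + 3 + 2 = 9 (odd)

m_sum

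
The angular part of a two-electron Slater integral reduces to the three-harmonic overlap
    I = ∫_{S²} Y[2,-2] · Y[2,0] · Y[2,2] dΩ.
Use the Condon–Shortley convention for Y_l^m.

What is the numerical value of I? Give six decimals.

-0.180224

Checks pass: Σm=0; 6 even; l₃=2∈[0,4].
(2·2+1)(2·2+1)(2·2+1) = 125
Δ: 2! 2! 2! / 7! → 1/630
sum: t=0:+1/8 t=1:−1/1 t=2:+1/8 = -3/4
3j²(2 2 2; 0 0 0) = Δ·Π!·Σ² = 2/35  (sign -1)
sum: t=2:+1/8 = 1/8
3j²(2 2 2; -2 0 2) = Δ·Π!·Σ² = 2/35  (sign +1)
combine: 4πI² = 125·2/35·2/35 = 20/49
take √, sign -1: I = -0.18022375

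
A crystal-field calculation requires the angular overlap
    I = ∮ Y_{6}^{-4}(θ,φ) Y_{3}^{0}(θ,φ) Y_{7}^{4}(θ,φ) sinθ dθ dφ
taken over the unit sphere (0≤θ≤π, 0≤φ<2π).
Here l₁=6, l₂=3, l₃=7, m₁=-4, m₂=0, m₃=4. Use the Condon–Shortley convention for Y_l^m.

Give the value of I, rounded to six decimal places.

-0.078810

Checks pass: Σm=0; 16 even; l₃=7∈[3,9].
(2·6+1)(2·3+1)(2·7+1) = 1365
Δ: 2! 10! 4! / 17! → 1/2042040
sum: t=0:+1/207360 t=1:−1/57600 t=2:+1/207360 = -1/129600
3j²(6 3 7; 0 0 0) = Δ·Π!·Σ² = 168/12155  (sign +1)
sum: t=0:+1/43545600 t=1:−1/1451520 t=2:+1/967680 = 1/2721600
3j²(6 3 7; -4 0 4) = Δ·Π!·Σ² = 32/7735  (sign -1)
combine: 4πI² = 1365·168/12155·32/7735 = 16128/206635
take √, sign -1: I = -0.07881037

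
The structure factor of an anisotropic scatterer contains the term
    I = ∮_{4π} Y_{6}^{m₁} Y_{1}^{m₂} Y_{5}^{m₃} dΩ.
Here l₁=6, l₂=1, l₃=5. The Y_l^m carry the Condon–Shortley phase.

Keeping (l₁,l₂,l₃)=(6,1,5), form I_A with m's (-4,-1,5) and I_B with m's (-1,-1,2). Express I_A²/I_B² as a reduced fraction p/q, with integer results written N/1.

Same 6,1,5: normalisation and zero-m 3j drop out of the ratio.
A: Δ: 2! 10! 0! / 13! → 1/858; sum: t=0:+1/7257600 = 1/7257600; 3j²(6 1 5; -4 -1 5) = Δ·Π!·Σ² = 1/858  (sign +1)
B: Δ: 2! 10! 0! / 13! → 1/858; sum: t=0:+1/60480 = 1/60480; 3j²(6 1 5; -1 -1 2) = Δ·Π!·Σ² = 5/429  (sign -1)
I_A²/I_B² = (1/858)/(5/429) = 1/10

1/10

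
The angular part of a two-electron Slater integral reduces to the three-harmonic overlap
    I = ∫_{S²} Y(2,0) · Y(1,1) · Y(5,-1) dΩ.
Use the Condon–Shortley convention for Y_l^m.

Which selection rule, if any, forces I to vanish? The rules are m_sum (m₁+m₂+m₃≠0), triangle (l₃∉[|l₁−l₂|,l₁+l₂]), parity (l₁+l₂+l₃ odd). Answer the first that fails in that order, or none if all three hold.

azimuthal sum: 0 + 1 − 1 = 0  ✓
1 ≤ 5 ≤ 3 (triangle on l)  ✗
L = 2 + 1 + 5 = 8 (even)

triangle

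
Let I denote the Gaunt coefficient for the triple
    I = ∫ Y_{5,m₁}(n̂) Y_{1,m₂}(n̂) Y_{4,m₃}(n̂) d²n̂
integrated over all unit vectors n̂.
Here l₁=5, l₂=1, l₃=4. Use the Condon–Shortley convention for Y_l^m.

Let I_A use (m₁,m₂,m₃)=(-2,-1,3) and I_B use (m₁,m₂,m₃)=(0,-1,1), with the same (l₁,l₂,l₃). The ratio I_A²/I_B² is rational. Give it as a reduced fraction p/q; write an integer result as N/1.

3/10

l's match ⇒ only the (l;m) 3-j factors differ between A and B.
A: triangle coeff Δ(5,1,4) = 1/495; Σ_t [0,0]: t=0:+1/10080 = 1/10080; (3j)²=1/165 [(5 1 4; -2 -1 3)], sign=-1
B: triangle coeff Δ(5,1,4) = 1/495; Σ_t [0,0]: t=0:+1/1440 = 1/1440; (3j)²=2/99 [(5 1 4; 0 -1 1)], sign=-1
I_A²/I_B² = (1/165)/(2/99) = 3/10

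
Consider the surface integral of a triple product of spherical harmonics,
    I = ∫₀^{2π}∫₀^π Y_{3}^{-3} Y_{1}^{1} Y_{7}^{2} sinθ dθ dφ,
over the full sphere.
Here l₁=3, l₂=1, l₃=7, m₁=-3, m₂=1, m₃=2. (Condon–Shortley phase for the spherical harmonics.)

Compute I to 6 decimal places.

l₃=7 ∉ [2,4] — triangle fails ⇒ I = 0

0.000000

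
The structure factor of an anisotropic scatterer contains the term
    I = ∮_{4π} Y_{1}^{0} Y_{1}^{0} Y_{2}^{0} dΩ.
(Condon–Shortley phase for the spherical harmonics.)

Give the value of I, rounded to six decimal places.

Checks pass: Σm=0; 4 even; l₃=2∈[0,2].
(2·1+1)(2·1+1)(2·2+1) = 45
Δ: 0! 2! 2! / 5! → 1/30
sum: t=0:+1/1 = 1/1
3j²(1 1 2; 0 0 0) = Δ·Π!·Σ² = 2/15  (sign +1)
(m-triple is (0,0,0) — same symbol as above.)
combine: 4πI² = 45·2/15·2/15 = 4/5
take √, sign +1: I = 0.25231325

0.252313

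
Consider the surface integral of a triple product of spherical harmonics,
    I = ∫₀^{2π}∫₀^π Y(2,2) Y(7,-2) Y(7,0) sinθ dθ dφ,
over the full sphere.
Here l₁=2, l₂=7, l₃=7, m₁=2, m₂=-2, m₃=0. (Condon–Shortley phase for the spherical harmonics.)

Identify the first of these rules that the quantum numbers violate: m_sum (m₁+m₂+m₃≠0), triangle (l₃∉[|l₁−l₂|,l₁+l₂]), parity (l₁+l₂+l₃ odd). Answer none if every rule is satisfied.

Σmᵢ = 0  ✓
l₃∈[|l₁−l₂|,l₁+l₂]=[5,9], have l₃=7  ✓
Σlᵢ = 16 ⇒ even  ✓

none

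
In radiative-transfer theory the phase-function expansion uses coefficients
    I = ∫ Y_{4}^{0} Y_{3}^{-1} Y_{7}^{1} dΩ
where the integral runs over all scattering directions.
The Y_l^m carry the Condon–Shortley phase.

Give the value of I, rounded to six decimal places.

Rules hold: Σm=0, L=14 even, 1≤7≤7.
N = 9·7·15 = 945
Δ = 0!·8!·6!/15! = 1/45045
Racah Σ t=0..0: t=0:+1/20736 = 1/20736
⇒ 3j(4 3 7; 0 0 0)² = 35/1287, sgn -1
Racah Σ t=0..0: t=0:+1/27648 = 1/27648
⇒ 3j(4 3 7; 0 -1 1)² = 10/429, sgn +1
4πI² = N·(3j₀)²·(3jₘ)² = 12250/20449
I = -1·√(0.599051/4π) = -0.21833687

-0.218337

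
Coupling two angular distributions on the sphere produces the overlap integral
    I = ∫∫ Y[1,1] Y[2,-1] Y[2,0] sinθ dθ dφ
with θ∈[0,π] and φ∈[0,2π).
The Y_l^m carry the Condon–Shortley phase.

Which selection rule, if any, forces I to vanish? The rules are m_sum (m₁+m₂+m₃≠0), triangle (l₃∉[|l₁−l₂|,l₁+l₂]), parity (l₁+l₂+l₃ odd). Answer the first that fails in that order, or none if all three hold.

parity

Σmᵢ = 0  ✓
l₃∈[|l₁−l₂|,l₁+l₂]=[1,3], have l₃=2  ✓
Σlᵢ = 5 ⇒ odd  ✗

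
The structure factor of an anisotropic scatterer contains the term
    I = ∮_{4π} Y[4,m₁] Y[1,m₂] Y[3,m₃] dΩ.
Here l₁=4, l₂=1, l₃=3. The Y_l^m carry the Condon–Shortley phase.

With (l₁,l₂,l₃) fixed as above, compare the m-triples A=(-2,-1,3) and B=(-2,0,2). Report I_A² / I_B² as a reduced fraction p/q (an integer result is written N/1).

1/12

l's match ⇒ only the (l;m) 3-j factors differ between A and B.
A: triangle coeff Δ(4,1,3) = 1/252; Σ_t [0,0]: t=0:+1/1440 = 1/1440; (3j)²=1/252 [(4 1 3; -2 -1 3)], sign=+1
B: triangle coeff Δ(4,1,3) = 1/252; Σ_t [1,1]: t=1:−1/120 = -1/120; (3j)²=1/21 [(4 1 3; -2 0 2)], sign=+1
I_A²/I_B² = (1/252)/(1/21) = 1/12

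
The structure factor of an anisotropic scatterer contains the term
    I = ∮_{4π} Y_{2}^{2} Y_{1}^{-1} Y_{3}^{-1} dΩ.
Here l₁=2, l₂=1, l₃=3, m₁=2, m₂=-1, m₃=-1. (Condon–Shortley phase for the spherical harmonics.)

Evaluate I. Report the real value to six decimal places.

Rules hold: Σm=0, L=6 even, 1≤3≤3.
N = 5·3·7 = 105
Δ = 0!·4!·2!/7! = 1/105
Racah Σ t=0..0: t=0:+1/4 = 1/4
⇒ 3j(2 1 3; 0 0 0)² = 3/35, sgn -1
Racah Σ t=0..0: t=0:+1/48 = 1/48
⇒ 3j(2 1 3; 2 -1 -1)² = 1/105, sgn +1
4πI² = N·(3j₀)²·(3jₘ)² = 3/35
I = -1·√(0.0857143/4π) = -0.08258890

-0.082589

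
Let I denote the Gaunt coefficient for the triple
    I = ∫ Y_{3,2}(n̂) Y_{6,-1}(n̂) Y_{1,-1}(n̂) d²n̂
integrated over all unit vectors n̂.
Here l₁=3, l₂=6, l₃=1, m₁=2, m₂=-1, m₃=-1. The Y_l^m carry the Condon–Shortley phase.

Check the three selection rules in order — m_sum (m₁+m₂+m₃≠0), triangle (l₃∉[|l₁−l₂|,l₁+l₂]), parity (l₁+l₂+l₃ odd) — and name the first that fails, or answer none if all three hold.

triangle

m₁+m₂+m₃ = 2 − 1 − 1 = 0  ✓
triangle: |3−6|=3 ≤ l₃=1 ≤ 3+6=9  ✗
parity: l₁+l₂+l₃ = 10 is even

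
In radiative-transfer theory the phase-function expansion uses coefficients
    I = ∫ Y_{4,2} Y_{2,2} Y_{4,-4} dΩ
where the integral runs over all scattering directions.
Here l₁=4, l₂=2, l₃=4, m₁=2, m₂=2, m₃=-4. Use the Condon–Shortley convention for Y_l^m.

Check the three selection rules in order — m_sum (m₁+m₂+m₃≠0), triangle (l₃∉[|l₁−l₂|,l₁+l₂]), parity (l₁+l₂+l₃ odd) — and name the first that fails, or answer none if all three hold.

azimuthal sum: 2 + 2 − 4 = 0  ✓
2 ≤ 4 ≤ 6 (triangle on l)  ✓
L = 4 + 2 + 4 = 10 (even)  ✓

none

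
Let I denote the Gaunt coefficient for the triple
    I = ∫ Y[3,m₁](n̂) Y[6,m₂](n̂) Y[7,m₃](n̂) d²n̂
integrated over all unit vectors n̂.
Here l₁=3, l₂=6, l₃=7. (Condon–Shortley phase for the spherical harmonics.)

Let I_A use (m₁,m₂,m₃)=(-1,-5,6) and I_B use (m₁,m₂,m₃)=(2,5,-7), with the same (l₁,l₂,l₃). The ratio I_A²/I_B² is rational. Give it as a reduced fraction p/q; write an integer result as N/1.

Same 3,6,7: normalisation and zero-m 3j drop out of the ratio.
A: Δ: 2! 4! 10! / 17! → 1/2042040; sum: t=0:+1/17418240 t=1:−1/21772800 = 1/87091200; 3j²(3 6 7; -1 -5 6) = Δ·Π!·Σ² = 11/14280  (sign -1)
B: Δ: 2! 4! 10! / 17! → 1/2042040; sum: t=1:−1/87091200 = -1/87091200; 3j²(3 6 7; 2 5 -7) = Δ·Π!·Σ² = 11/408  (sign -1)
I_A²/I_B² = (11/14280)/(11/408) = 1/35

1/35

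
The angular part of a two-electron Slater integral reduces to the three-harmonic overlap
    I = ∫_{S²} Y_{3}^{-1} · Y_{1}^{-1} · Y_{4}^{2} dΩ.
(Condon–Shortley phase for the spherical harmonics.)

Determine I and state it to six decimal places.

m-sum 0 ✓  L=8 even ✓  2≤4≤4 ✓
Π(2lᵢ+1) = 7×3×9 = 189
triangle coeff Δ(3,1,4) = 1/252
Σ_t [0,0]: t=0:+1/36 = 1/36
(3j)²=4/63 [(3 1 4; 0 0 0)], sign=+1
Σ_t [0,0]: t=0:+1/96 = 1/96
(3j)²=5/84 [(3 1 4; -1 -1 2)], sign=+1
⇒ 4πI² = 5/7
I = (+1)√(5/7/(4π)) = 0.23841361

0.238414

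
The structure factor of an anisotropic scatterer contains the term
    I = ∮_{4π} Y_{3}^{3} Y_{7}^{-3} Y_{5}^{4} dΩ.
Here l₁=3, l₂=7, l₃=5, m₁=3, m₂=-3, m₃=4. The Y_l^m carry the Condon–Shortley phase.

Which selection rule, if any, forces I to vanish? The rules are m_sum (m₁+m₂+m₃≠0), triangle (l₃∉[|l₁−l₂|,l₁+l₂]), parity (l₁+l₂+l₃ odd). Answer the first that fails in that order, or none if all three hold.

m₁+m₂+m₃ = 3 − 3 + 4 = 4  ✗
triangle: |3−7|=4 ≤ l₃=5 ≤ 3+7=10
parity: l₁+l₂+l₃ = 15 is odd

m_sum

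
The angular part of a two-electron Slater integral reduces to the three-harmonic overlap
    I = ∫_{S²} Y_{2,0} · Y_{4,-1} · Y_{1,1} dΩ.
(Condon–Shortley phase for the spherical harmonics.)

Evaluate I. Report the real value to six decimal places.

triangle: need 2≤l₃≤6, have 1; I=0

0.000000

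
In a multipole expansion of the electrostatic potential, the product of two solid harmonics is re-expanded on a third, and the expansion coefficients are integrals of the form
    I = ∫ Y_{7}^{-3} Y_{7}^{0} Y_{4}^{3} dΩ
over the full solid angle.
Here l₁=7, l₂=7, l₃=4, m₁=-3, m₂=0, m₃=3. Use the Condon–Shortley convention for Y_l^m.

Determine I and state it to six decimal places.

m-sum 0 ✓  L=18 even ✓  0≤4≤14 ✓
Π(2lᵢ+1) = 15×15×9 = 2025
triangle coeff Δ(7,7,4) = 1/58198140
Σ_t [3,7]: t=3:−1/17418240 t=4:+1/622080 t=5:−1/230400 t=6:+1/622080 t=7:−1/17418240 = -1/806400
(3j)²=2268/230945 [(7 7 4; 0 0 0)], sign=-1
Σ_t [6,7]: t=6:+1/2488320 t=7:−1/4354560 = 1/5806080
(3j)²=525/92378 [(7 7 4; -3 0 3)], sign=-1
⇒ 4πI² = 241116750/2133423721
I = (+1)√(241116750/2133423721/(4π)) = 0.09483534

0.094835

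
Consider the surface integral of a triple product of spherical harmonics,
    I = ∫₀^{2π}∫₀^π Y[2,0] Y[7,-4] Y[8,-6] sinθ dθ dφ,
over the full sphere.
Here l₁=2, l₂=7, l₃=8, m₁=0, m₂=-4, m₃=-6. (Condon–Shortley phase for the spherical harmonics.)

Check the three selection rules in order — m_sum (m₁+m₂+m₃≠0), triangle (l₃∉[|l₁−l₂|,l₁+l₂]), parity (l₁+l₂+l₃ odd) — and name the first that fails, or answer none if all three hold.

m_sum

azimuthal sum: 0 − 4 − 6 = -10  ✗
5 ≤ 8 ≤ 9 (triangle on l)
L = 2 + 7 + 8 = 17 (odd)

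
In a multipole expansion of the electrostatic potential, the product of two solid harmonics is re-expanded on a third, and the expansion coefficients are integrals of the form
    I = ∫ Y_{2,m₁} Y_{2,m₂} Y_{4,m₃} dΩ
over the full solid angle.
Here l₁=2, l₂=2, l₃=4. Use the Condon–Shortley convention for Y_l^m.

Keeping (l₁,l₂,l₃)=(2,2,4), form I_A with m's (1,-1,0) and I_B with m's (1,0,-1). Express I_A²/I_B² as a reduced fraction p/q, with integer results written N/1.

Same 2,2,4: normalisation and zero-m 3j drop out of the ratio.
A: Δ: 0! 4! 4! / 9! → 1/630; sum: t=0:+1/36 = 1/36; 3j²(2 2 4; 1 -1 0) = Δ·Π!·Σ² = 8/315  (sign +1)
B: Δ: 0! 4! 4! / 9! → 1/630; sum: t=0:+1/24 = 1/24; 3j²(2 2 4; 1 0 -1) = Δ·Π!·Σ² = 1/21  (sign -1)
I_A²/I_B² = (8/315)/(1/21) = 8/15

8/15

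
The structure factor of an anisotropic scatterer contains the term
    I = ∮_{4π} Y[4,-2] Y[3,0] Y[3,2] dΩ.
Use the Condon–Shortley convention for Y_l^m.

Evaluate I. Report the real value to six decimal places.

-0.044418

Rules hold: Σm=0, L=10 even, 1≤3≤7.
N = 9·7·7 = 441
Δ = 4!·4!·2!/11! = 1/34650
Racah Σ t=1..3: t=1:−1/72 t=2:+1/16 t=3:−1/72 = 5/144
⇒ 3j(4 3 3; 0 0 0)² = 2/77, sgn -1
Racah Σ t=2..3: t=2:+1/96 t=3:−1/72 = -1/288
⇒ 3j(4 3 3; -2 0 2)² = 1/462, sgn +1
4πI² = N·(3j₀)²·(3jₘ)² = 3/121
I = -1·√(0.0247934/4π) = -0.04441841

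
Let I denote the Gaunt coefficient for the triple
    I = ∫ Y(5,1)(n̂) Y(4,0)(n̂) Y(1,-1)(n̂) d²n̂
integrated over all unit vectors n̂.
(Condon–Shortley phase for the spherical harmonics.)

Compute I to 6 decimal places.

-0.190188

m-sum 0 ✓  L=10 even ✓  1≤1≤9 ✓
Π(2lᵢ+1) = 11×9×3 = 297
triangle coeff Δ(5,4,1) = 1/495
Σ_t [4,4]: t=4:+1/576 = 1/576
(3j)²=5/99 [(5 4 1; 0 0 0)], sign=-1
Σ_t [4,4]: t=4:+1/1152 = 1/1152
(3j)²=1/33 [(5 4 1; 1 0 -1)], sign=+1
⇒ 4πI² = 5/11
I = (-1)√(5/11/(4π)) = -0.19018827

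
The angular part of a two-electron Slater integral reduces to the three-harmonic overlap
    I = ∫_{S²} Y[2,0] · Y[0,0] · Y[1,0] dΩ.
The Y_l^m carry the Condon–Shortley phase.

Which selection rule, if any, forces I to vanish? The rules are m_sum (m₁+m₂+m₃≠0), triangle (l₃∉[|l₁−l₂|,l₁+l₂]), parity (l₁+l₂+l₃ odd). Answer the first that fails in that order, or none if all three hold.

azimuthal sum: 0 + 0 + 0 = 0  ✓
2 ≤ 1 ≤ 2 (triangle on l)  ✗
L = 2 + 0 + 1 = 3 (odd)

triangle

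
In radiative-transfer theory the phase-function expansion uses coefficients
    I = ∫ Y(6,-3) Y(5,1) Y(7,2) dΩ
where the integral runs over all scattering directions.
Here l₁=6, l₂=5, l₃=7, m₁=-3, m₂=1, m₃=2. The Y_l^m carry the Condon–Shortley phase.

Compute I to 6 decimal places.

m-sum 0 ✓  L=18 even ✓  1≤7≤11 ✓
Π(2lᵢ+1) = 13×11×15 = 2145
triangle coeff Δ(6,5,7) = 1/174594420
Σ_t [0,4]: t=0:+1/4147200 t=1:−1/207360 t=2:+1/82944 t=3:−1/207360 t=4:+1/4147200 = 1/345600
(3j)²=420/46189 [(6 5 7; 0 0 0)], sign=-1
Σ_t [1,4]: t=1:−1/29030400 t=2:+1/967680 t=3:−1/311040 t=4:+1/829440 = -11/10886400
(3j)²=1408/146965 [(6 5 7; -3 1 2)], sign=+1
⇒ 4πI² = 253440/1356277
I = (-1)√(253440/1356277/(4π)) = -0.12194344

-0.121943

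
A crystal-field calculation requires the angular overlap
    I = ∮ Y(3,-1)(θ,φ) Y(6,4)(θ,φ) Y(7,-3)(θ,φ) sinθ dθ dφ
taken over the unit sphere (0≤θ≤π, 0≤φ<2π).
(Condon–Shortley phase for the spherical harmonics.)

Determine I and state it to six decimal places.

m-sum 0 ✓  L=16 even ✓  3≤7≤9 ✓
Π(2lᵢ+1) = 7×13×15 = 1365
triangle coeff Δ(3,6,7) = 1/2042040
Σ_t [0,2]: t=0:+1/207360 t=1:−1/57600 t=2:+1/207360 = -1/129600
(3j)²=168/12155 [(3 6 7; 0 0 0)], sign=+1
Σ_t [0,2]: t=0:+1/174182400 t=1:−1/2177280 t=2:+1/645120 = 191/174182400
(3j)²=36481/2042040 [(3 6 7; -1 4 -3)], sign=+1
⇒ 4πI² = 766101/2272985
I = (+1)√(766101/2272985/(4π)) = 0.16377205

0.163772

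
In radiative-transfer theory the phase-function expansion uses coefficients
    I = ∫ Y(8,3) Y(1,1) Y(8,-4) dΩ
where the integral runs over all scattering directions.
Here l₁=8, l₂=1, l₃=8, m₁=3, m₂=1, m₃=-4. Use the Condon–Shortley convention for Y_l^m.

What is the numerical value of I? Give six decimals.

l₁+l₂+l₃=17 is odd: 3j(l;000)=0 ⇒ I=0

0.000000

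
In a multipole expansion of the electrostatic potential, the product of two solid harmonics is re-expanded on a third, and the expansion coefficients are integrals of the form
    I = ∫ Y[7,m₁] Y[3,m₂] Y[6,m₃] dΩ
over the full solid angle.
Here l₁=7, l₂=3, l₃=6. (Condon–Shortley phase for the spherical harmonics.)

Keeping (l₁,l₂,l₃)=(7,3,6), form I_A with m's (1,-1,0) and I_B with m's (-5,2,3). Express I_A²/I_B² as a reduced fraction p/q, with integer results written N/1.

2366/6875

Shared (l₁,l₂,l₃)=(7,3,6): N and (l;000)² cancel in I_A²/I_B².
A: Δ = 4!·10!·2!/17! = 1/2042040; Racah Σ t=0..2: t=0:+1/829440 t=1:−1/86400 t=2:+1/138240 = -13/4147200; ⇒ 3j(7 3 6; 1 -1 0)² = 13/3740, sgn -1
B: Δ = 4!·10!·2!/17! = 1/2042040; Racah Σ t=3..4: t=3:−1/4354560 t=4:+1/1935360 = 1/3483648; ⇒ 3j(7 3 6; -5 2 3)² = 125/12376, sgn -1
I_A²/I_B² = (13/3740)/(125/12376) = 2366/6875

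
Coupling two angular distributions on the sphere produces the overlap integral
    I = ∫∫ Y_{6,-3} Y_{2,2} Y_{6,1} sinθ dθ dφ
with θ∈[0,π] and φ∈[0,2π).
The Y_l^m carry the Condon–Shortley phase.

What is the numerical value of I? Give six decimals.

0.177674

Checks pass: Σm=0; 14 even; l₃=6∈[4,8].
(2·6+1)(2·2+1)(2·6+1) = 845
Δ: 2! 10! 2! / 15! → 1/90090
sum: t=0:+1/69120 t=1:−1/14400 t=2:+1/69120 = -7/172800
3j²(6 2 6; 0 0 0) = Δ·Π!·Σ² = 14/715  (sign -1)
sum: t=2:+1/120960 = 1/120960
3j²(6 2 6; -3 2 1) = Δ·Π!·Σ² = 24/1001  (sign -1)
combine: 4πI² = 845·14/715·24/1001 = 48/121
take √, sign +1: I = 0.17767364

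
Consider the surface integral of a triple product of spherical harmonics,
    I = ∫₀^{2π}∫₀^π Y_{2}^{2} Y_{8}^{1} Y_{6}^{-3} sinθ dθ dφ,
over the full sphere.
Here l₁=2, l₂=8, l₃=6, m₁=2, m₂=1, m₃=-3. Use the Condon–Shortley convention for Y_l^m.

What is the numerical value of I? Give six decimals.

-0.050205

Checks pass: Σm=0; 16 even; l₃=6∈[6,10].
(2·2+1)(2·8+1)(2·6+1) = 1105
Δ: 4! 0! 12! / 17! → 1/30940
sum: t=2:+1/2073600 = 1/2073600
3j²(2 8 6; 0 0 0) = Δ·Π!·Σ² = 28/1105  (sign +1)
sum: t=0:+1/52254720 = 1/52254720
3j²(2 8 6; 2 1 -3) = Δ·Π!·Σ² = 1/884  (sign -1)
combine: 4πI² = 1105·28/1105·1/884 = 7/221
take √, sign -1: I = -0.05020511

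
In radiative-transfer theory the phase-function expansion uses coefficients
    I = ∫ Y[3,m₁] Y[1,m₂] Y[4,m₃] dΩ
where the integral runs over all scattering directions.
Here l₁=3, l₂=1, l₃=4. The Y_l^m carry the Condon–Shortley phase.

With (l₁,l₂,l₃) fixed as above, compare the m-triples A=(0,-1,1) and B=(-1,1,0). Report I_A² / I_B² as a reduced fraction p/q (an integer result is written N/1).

5/3

Shared (l₁,l₂,l₃)=(3,1,4): N and (l;000)² cancel in I_A²/I_B².
A: Δ = 0!·6!·2!/9! = 1/252; Racah Σ t=0..0: t=0:+1/72 = 1/72; ⇒ 3j(3 1 4; 0 -1 1)² = 5/126, sgn -1
B: Δ = 0!·6!·2!/9! = 1/252; Racah Σ t=0..0: t=0:+1/96 = 1/96; ⇒ 3j(3 1 4; -1 1 0)² = 1/42, sgn +1
I_A²/I_B² = (5/126)/(1/42) = 5/3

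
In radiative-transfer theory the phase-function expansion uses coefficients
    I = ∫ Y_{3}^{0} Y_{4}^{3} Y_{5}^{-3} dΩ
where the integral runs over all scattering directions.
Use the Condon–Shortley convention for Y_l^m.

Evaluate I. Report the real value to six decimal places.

Rules hold: Σm=0, L=12 even, 1≤5≤7.
N = 7·9·11 = 693
Δ = 2!·4!·6!/13! = 1/180180
Racah Σ t=0..2: t=0:+1/576 t=1:−1/144 t=2:+1/576 = -1/288
⇒ 3j(3 4 5; 0 0 0)² = 20/1001, sgn +1
Racah Σ t=1..2: t=1:−1/2880 t=2:+1/1440 = 1/2880
⇒ 3j(3 4 5; 0 3 -3)² = 7/715, sgn +1
4πI² = N·(3j₀)²·(3jₘ)² = 252/1859
I = +1·√(0.135557/4π) = 0.10386175

0.103862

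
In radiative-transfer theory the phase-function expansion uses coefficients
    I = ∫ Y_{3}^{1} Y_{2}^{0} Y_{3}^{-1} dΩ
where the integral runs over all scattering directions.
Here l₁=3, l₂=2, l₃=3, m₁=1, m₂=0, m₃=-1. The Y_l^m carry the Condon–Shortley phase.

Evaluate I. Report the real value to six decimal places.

m-sum 0 ✓  L=8 even ✓  1≤3≤5 ✓
Π(2lᵢ+1) = 7×5×7 = 245
triangle coeff Δ(3,2,3) = 1/3780
Σ_t [0,2]: t=0:+1/24 t=1:−1/4 t=2:+1/24 = -1/6
(3j)²=4/105 [(3 2 3; 0 0 0)], sign=+1
Σ_t [0,2]: t=0:+1/16 t=1:−1/6 t=2:+1/96 = -3/32
(3j)²=3/140 [(3 2 3; 1 0 -1)], sign=-1
⇒ 4πI² = 1/5
I = (-1)√(1/5/(4π)) = -0.12615663

-0.126157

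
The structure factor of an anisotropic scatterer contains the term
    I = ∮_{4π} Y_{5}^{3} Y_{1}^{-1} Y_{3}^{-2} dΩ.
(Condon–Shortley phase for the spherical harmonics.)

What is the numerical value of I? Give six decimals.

0.000000

l₃=3 ∉ [4,6] — triangle fails ⇒ I = 0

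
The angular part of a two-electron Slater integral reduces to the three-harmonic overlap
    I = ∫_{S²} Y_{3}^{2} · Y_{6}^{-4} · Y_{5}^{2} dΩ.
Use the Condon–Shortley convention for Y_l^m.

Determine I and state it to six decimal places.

Rules hold: Σm=0, L=14 even, 3≤5≤9.
N = 7·13·11 = 1001
Δ = 4!·2!·8!/15! = 1/675675
Racah Σ t=1..3: t=1:−1/8640 t=2:+1/2304 t=3:−1/8640 = 7/34560
⇒ 3j(3 6 5; 0 0 0)² = 7/429, sgn -1
Racah Σ t=0..1: t=0:+1/34560 t=1:−1/60480 = 1/80640
⇒ 3j(3 6 5; 2 -4 2)² = 6/1001, sgn -1
4πI² = N·(3j₀)²·(3jₘ)² = 14/143
I = +1·√(0.0979021/4π) = 0.08826552

0.088266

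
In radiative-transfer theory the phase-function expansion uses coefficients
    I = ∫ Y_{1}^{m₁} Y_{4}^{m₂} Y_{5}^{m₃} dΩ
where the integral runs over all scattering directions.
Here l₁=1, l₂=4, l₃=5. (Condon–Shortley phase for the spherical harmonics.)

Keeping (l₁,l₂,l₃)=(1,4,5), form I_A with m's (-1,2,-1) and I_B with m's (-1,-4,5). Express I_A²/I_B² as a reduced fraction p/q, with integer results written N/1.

2/15

Shared (l₁,l₂,l₃)=(1,4,5): N and (l;000)² cancel in I_A²/I_B².
A: Δ = 0!·2!·8!/11! = 1/495; Racah Σ t=0..0: t=0:+1/2880 = 1/2880; ⇒ 3j(1 4 5; -1 2 -1)² = 2/165, sgn +1
B: Δ = 0!·2!·8!/11! = 1/495; Racah Σ t=0..0: t=0:+1/80640 = 1/80640; ⇒ 3j(1 4 5; -1 -4 5)² = 1/11, sgn +1
I_A²/I_B² = (2/165)/(1/11) = 2/15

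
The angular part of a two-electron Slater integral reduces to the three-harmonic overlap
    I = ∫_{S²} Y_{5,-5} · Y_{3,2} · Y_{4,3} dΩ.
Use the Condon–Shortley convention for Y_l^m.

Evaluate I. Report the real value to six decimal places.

Checks pass: Σm=0; 12 even; l₃=4∈[2,8].
(2·5+1)(2·3+1)(2·4+1) = 693
Δ: 4! 6! 2! / 13! → 1/180180
sum: t=1:−1/576 t=2:+1/144 t=3:−1/576 = 1/288
3j²(5 3 4; 0 0 0) = Δ·Π!·Σ² = 20/1001  (sign +1)
sum: t=4:+1/17280 = 1/17280
3j²(5 3 4; -5 2 3) = Δ·Π!·Σ² = 35/858  (sign -1)
combine: 4πI² = 693·20/1001·35/858 = 1050/1859
take √, sign -1: I = -0.21200691

-0.212007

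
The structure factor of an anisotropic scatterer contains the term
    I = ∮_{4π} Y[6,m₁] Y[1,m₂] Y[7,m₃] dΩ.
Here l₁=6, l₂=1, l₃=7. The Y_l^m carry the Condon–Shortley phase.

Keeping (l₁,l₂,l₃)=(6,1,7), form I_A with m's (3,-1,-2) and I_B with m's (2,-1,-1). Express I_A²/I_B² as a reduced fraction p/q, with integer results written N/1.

2/3

Shared (l₁,l₂,l₃)=(6,1,7): N and (l;000)² cancel in I_A²/I_B².
A: Δ = 0!·12!·2!/15! = 1/1365; Racah Σ t=0..0: t=0:+1/4354560 = 1/4354560; ⇒ 3j(6 1 7; 3 -1 -2)² = 2/273, sgn -1
B: Δ = 0!·12!·2!/15! = 1/1365; Racah Σ t=0..0: t=0:+1/1935360 = 1/1935360; ⇒ 3j(6 1 7; 2 -1 -1)² = 1/91, sgn +1
I_A²/I_B² = (2/273)/(1/91) = 2/3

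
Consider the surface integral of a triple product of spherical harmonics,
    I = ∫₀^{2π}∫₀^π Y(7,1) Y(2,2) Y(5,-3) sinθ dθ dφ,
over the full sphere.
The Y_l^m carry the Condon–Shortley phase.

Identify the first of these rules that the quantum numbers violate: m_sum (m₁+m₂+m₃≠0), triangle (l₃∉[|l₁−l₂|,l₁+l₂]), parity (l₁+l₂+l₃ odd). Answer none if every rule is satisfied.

Σmᵢ = 0  ✓
l₃∈[|l₁−l₂|,l₁+l₂]=[5,9], have l₃=5  ✓
Σlᵢ = 14 ⇒ even  ✓

none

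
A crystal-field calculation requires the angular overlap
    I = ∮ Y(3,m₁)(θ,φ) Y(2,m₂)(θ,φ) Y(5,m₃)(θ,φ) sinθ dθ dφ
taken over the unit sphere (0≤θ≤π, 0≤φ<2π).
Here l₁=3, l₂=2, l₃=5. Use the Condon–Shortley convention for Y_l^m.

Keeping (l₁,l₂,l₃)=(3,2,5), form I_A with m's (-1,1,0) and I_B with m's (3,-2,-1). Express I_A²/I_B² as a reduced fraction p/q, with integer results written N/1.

Same 3,2,5: normalisation and zero-m 3j drop out of the ratio.
A: Δ: 0! 6! 4! / 11! → 1/2310; sum: t=0:+1/288 = 1/288; 3j²(3 2 5; -1 1 0) = Δ·Π!·Σ² = 5/231  (sign -1)
B: Δ: 0! 6! 4! / 11! → 1/2310; sum: t=0:+1/17280 = 1/17280; 3j²(3 2 5; 3 -2 -1) = Δ·Π!·Σ² = 1/2310  (sign +1)
I_A²/I_B² = (5/231)/(1/2310) = 50/1

50/1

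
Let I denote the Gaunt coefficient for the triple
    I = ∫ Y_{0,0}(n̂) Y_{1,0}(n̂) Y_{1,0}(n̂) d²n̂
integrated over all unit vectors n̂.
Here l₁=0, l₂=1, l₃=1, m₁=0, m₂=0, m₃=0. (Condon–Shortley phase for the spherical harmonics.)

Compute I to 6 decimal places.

0.282095

m-sum 0 ✓  L=2 even ✓  1≤1≤1 ✓
Π(2lᵢ+1) = 1×3×3 = 9
triangle coeff Δ(0,1,1) = 1/3
Σ_t [0,0]: t=0:+1/1 = 1/1
(3j)²=1/3 [(0 1 1; 0 0 0)], sign=-1
(m-triple is (0,0,0) — same symbol as above.)
⇒ 4πI² = 1/1
I = (+1)√(1/1/(4π)) = 0.28209479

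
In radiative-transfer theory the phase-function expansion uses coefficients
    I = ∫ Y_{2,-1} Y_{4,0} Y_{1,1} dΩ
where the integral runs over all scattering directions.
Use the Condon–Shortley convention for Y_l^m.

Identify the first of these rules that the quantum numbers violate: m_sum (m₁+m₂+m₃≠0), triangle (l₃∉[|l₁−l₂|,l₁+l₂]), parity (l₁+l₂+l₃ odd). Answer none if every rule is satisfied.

triangle

Σmᵢ = 0  ✓
l₃∈[|l₁−l₂|,l₁+l₂]=[2,6], have l₃=1  ✗
Σlᵢ = 7 ⇒ odd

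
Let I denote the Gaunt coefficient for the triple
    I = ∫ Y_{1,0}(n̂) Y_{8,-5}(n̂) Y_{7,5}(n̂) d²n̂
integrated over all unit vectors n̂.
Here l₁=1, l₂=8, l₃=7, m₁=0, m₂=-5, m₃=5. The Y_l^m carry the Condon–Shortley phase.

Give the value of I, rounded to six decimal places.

m-sum 0 ✓  L=16 even ✓  7≤7≤9 ✓
Π(2lᵢ+1) = 3×17×15 = 765
triangle coeff Δ(1,8,7) = 1/2040
Σ_t [1,1]: t=1:−1/25401600 = -1/25401600
(3j)²=8/255 [(1 8 7; 0 0 0)], sign=+1
Σ_t [1,1]: t=1:−1/958003200 = -1/958003200
(3j)²=13/680 [(1 8 7; 0 -5 5)], sign=-1
⇒ 4πI² = 39/85
I = (-1)√(39/85/(4π)) = -0.19108118

-0.191081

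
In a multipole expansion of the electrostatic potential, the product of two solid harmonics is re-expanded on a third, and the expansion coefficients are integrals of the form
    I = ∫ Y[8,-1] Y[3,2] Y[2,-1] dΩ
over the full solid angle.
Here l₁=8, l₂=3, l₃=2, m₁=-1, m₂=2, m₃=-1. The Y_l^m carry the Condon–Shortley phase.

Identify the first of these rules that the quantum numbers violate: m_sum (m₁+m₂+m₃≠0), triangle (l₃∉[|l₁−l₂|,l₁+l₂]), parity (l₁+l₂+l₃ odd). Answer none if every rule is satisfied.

m₁+m₂+m₃ = -1 + 2 − 1 = 0  ✓
triangle: |8−3|=5 ≤ l₃=2 ≤ 8+3=11  ✗
parity: l₁+l₂+l₃ = 13 is odd

triangle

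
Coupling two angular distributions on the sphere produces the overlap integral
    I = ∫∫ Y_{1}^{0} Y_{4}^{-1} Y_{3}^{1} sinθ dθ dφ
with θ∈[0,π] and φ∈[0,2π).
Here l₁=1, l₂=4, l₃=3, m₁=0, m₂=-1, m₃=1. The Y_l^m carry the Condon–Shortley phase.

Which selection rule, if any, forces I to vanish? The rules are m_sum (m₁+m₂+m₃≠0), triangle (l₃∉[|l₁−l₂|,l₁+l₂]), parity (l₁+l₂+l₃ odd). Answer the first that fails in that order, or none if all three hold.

azimuthal sum: 0 − 1 + 1 = 0  ✓
3 ≤ 3 ≤ 5 (triangle on l)  ✓
L = 1 + 4 + 3 = 8 (even)  ✓

none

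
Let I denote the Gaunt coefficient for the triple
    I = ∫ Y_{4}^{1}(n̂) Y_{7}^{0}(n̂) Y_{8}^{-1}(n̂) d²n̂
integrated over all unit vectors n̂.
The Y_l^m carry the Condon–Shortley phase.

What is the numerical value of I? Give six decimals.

0.000000

l₁+l₂+l₃=19 is odd: 3j(l;000)=0 ⇒ I=0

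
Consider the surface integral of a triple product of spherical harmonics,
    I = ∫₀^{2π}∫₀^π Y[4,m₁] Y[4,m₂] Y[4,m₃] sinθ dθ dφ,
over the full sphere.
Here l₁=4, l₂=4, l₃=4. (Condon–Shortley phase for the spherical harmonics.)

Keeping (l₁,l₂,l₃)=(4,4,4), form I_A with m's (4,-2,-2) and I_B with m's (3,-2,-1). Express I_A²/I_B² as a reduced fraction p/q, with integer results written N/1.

l's match ⇒ only the (l;m) 3-j factors differ between A and B.
A: triangle coeff Δ(4,4,4) = 1/450450; Σ_t [0,0]: t=0:+1/2304 = 1/2304; (3j)²=5/143 [(4 4 4; 4 -2 -2)], sign=+1
B: triangle coeff Δ(4,4,4) = 1/450450; Σ_t [0,1]: t=0:+1/576 t=1:−1/864 = 1/1728; (3j)²=5/1287 [(4 4 4; 3 -2 -1)], sign=-1
I_A²/I_B² = (5/143)/(5/1287) = 9/1

9/1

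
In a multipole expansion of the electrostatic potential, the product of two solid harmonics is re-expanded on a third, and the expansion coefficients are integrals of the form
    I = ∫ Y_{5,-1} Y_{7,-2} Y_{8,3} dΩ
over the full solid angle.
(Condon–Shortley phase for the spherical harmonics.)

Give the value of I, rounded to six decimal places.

m-sum 0 ✓  L=20 even ✓  2≤8≤12 ✓
Π(2lᵢ+1) = 11×15×17 = 2805
triangle coeff Δ(5,7,8) = 1/814773960
Σ_t [0,4]: t=0:+1/87091200 t=1:−1/4976640 t=2:+1/2073600 t=3:−1/4976640 t=4:+1/87091200 = 1/9676800
(3j)²=360/46189 [(5 7 8; 0 0 0)], sign=+1
Σ_t [0,4]: t=0:+1/248832000 t=1:−1/12441600 t=2:+1/5806080 t=3:−1/17418240 t=4:+1/418037760 = 61/1492992000
(3j)²=3721/503880 [(5 7 8; -1 -2 3)], sign=-1
⇒ 4πI² = 167445/1037153
I = (-1)√(167445/1037153/(4π)) = -0.11334693

-0.113347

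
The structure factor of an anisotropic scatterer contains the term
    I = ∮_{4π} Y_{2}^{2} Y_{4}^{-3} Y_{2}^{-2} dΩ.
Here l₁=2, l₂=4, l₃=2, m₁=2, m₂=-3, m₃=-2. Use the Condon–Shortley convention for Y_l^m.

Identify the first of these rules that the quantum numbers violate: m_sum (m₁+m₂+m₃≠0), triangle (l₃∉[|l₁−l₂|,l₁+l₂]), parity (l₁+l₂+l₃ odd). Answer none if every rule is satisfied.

azimuthal sum: 2 − 3 − 2 = -3  ✗
2 ≤ 2 ≤ 6 (triangle on l)
L = 2 + 4 + 2 = 8 (even)

m_sum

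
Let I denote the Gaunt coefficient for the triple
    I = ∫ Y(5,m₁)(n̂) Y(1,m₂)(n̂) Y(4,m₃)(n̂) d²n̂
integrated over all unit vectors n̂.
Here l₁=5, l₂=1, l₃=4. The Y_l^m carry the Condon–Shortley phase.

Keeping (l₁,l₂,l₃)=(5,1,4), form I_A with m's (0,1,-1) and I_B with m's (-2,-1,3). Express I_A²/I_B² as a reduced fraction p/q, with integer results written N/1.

Shared (l₁,l₂,l₃)=(5,1,4): N and (l;000)² cancel in I_A²/I_B².
A: Δ = 2!·8!·0!/11! = 1/495; Racah Σ t=2..2: t=2:+1/1440 = 1/1440; ⇒ 3j(5 1 4; 0 1 -1)² = 2/99, sgn -1
B: Δ = 2!·8!·0!/11! = 1/495; Racah Σ t=0..0: t=0:+1/10080 = 1/10080; ⇒ 3j(5 1 4; -2 -1 3)² = 1/165, sgn -1
I_A²/I_B² = (2/99)/(1/165) = 10/3

10/3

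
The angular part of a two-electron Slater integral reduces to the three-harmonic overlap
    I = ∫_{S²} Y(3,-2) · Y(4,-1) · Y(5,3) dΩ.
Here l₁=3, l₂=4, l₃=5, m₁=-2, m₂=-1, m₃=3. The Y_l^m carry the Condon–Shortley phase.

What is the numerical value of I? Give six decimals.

Checks pass: Σm=0; 12 even; l₃=5∈[1,7].
(2·3+1)(2·4+1)(2·5+1) = 693
Δ: 2! 4! 6! / 13! → 1/180180
sum: t=0:+1/576 t=1:−1/144 t=2:+1/576 = -1/288
3j²(3 4 5; 0 0 0) = Δ·Π!·Σ² = 20/1001  (sign +1)
sum: t=1:−1/1152 t=2:+1/1440 = -1/5760
3j²(3 4 5; -2 -1 3) = Δ·Π!·Σ² = 1/858  (sign -1)
combine: 4πI² = 693·20/1001·1/858 = 30/1859
take √, sign -1: I = -0.03583571

-0.035836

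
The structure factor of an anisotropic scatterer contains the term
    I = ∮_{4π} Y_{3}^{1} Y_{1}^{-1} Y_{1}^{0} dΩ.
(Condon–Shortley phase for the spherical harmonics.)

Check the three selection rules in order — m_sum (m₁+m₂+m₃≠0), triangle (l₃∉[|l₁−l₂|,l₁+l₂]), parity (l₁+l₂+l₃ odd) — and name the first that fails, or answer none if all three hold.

triangle

m₁+m₂+m₃ = 1 − 1 + 0 = 0  ✓
triangle: |3−1|=2 ≤ l₃=1 ≤ 3+1=4  ✗
parity: l₁+l₂+l₃ = 5 is odd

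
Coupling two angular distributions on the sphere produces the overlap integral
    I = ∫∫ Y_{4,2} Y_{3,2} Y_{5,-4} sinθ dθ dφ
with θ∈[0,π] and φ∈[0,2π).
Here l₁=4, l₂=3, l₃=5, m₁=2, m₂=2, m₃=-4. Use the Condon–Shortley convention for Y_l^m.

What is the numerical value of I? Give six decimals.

0.143343

Checks pass: Σm=0; 12 even; l₃=5∈[1,7].
(2·4+1)(2·3+1)(2·5+1) = 693
Δ: 2! 6! 4! / 13! → 1/180180
sum: t=0:+1/576 t=1:−1/144 t=2:+1/576 = -1/288
3j²(4 3 5; 0 0 0) = Δ·Π!·Σ² = 20/1001  (sign +1)
sum: t=1:−1/2880 t=2:+1/8640 = -1/4320
3j²(4 3 5; 2 2 -4) = Δ·Π!·Σ² = 8/429  (sign +1)
combine: 4πI² = 693·20/1001·8/429 = 480/1859
take √, sign +1: I = 0.14334284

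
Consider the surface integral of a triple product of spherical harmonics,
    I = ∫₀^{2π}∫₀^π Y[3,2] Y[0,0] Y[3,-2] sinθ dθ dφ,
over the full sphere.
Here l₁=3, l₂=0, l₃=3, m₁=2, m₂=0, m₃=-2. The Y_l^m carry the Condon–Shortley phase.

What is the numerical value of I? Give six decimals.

0.282095

m-sum 0 ✓  L=6 even ✓  3≤3≤3 ✓
Π(2lᵢ+1) = 7×1×7 = 49
triangle coeff Δ(3,0,3) = 1/7
Σ_t [0,0]: t=0:+1/36 = 1/36
(3j)²=1/7 [(3 0 3; 0 0 0)], sign=-1
Σ_t [0,0]: t=0:+1/120 = 1/120
(3j)²=1/7 [(3 0 3; 2 0 -2)], sign=-1
⇒ 4πI² = 1/1
I = (+1)√(1/1/(4π)) = 0.28209479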